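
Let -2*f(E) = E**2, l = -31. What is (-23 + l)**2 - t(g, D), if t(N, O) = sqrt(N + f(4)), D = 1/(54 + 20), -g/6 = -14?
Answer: 2916 - 2*sqrt(19) ≈ 2907.3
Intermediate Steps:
g = 84 (g = -6*(-14) = 84)
f(E) = -E**2/2
D = 1/74 ≈ 0.013514
t(N, O) = sqrt(-8 + N) (t(N, O) = sqrt(N - 1/2*4**2) = sqrt(N - 1/2*16) = sqrt(N - 8) = sqrt(-8 + N))
(-23 + l)**2 - t(g, D) = (-23 - 31)**2 - sqrt(-8 + 84) = (-54)**2 - sqrt(76) = 2916 - 2*sqrt(19)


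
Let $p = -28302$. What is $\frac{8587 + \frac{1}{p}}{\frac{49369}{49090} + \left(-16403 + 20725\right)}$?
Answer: $\frac{5965153505785}{3003073554699} \approx 1.9863$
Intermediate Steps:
$\frac{8587 + \frac{1}{p}}{\frac{49369}{49090} + \left(-16403 + 20725\right)} = \frac{8587 + \frac{1}{-28302}}{\frac{49369}{49090} + \left(-16403 + 20725\right)} = \frac{8587 - \frac{1}{28302}}{49369 \cdot \frac{1}{49090} + 4322} = \frac{243029273}{28302 \left(\frac{49369}{49090} + 4322\right)} = \frac{243029273}{28302 \cdot \frac{212216349}{49090}} = \frac{243029273}{28302} \cdot \frac{49090}{212216349} = \frac{5965153505785}{3003073554699}$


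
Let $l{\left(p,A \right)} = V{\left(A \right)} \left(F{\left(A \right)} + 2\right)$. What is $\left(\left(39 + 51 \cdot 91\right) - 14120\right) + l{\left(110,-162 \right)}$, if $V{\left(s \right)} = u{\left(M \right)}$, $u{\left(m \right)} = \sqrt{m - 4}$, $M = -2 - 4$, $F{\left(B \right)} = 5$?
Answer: $-9440 + 7 i \sqrt{10} \approx -9440.0 + 22.136 i$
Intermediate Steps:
$M = -6$
$u{\left(m \right)} = \sqrt{-4 + m}$
$V{\left(s \right)} = i \sqrt{10}$ ($V{\left(s \right)} = \sqrt{-4 - 6} = \sqrt{-10} = i \sqrt{10}$)
$l{\left(p,A \right)} = 7 i \sqrt{10}$ ($l{\left(p,A \right)} = i \sqrt{10} \left(5 + 2\right) = i \sqrt{10} \cdot 7 = 7 i \sqrt{10}$)
$\left(\left(39 + 51 \cdot 91\right) - 14120\right) + l{\left(110,-162 \right)} = \left(\left(39 + 51 \cdot 91\right) - 14120\right) + 7 i \sqrt{10} = \left(\left(39 + 4641\right) - 14120\right) + 7 i \sqrt{10} = \left(4680 - 14120\right) + 7 i \sqrt{10} = -9440 + 7 i \sqrt{10}$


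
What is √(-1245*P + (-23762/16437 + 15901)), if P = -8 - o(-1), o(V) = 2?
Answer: 5*√306373598805/16437 ≈ 168.37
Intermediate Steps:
P = -10 (P = -8 - 1*2 = -8 - 2 = -10)
√(-1245*P + (-23762/16437 + 15901)) = √(-1245*(-10) + (-23762/16437 + 15901)) = √(12450 + (-23762*1/16437 + 15901)) = √(12450 + (-23762/16437 + 15901)) = √(12450 + 261340975/16437) = √(465981625/16437) = 5*√306373598805/16437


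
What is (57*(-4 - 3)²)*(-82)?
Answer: -229026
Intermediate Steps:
(57*(-4 - 3)²)*(-82) = (57*(-7)²)*(-82) = (57*49)*(-82) = 2793*(-82) = -229026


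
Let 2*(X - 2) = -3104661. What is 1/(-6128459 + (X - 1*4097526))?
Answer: -2/23556627 ≈ -8.4902e-8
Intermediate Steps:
X = -3104657/2 (X = 2 + (½)*(-3104661) = 2 - 3104661/2 = -3104657/2 ≈ -1.5523e+6)
1/(-6128459 + (X - 1*4097526)) = 1/(-6128459 + (-3104657/2 - 1*4097526)) = 1/(-6128459 + (-3104657/2 - 4097526)) = 1/(-6128459 - 11299709/2) = 1/(-23556627/2) = -2/23556627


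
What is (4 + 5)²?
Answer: 81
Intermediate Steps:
(4 + 5)² = 9² = 81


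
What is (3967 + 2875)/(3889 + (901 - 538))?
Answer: 3421/2126 ≈ 1.6091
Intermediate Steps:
(3967 + 2875)/(3889 + (901 - 538)) = 6842/(3889 + 363) = 6842/4252 = 6842*(1/4252) = 3421/2126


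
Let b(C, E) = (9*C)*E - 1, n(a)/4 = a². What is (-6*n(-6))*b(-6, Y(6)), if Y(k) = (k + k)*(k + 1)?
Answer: 3919968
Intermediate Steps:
n(a) = 4*a²
Y(k) = 2*k*(1 + k) (Y(k) = (2*k)*(1 + k) = 2*k*(1 + k))
b(C, E) = -1 + 9*C*E (b(C, E) = 9*C*E - 1 = -1 + 9*C*E)
(-6*n(-6))*b(-6, Y(6)) = (-24*(-6)²)*(-1 + 9*(-6)*(2*6*(1 + 6))) = (-24*36)*(-1 + 9*(-6)*(2*6*7)) = (-6*144)*(-1 + 9*(-6)*84) = -864*(-1 - 4536) = -864*(-4537) = 3919968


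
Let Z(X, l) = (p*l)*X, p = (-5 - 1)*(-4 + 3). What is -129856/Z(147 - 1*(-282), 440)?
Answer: -8116/70785 ≈ -0.11466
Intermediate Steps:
p = 6 (p = -6*(-1) = 6)
Z(X, l) = 6*X*l (Z(X, l) = (6*l)*X = 6*X*l)
-129856/Z(147 - 1*(-282), 440) = -129856*1/(2640*(147 - 1*(-282))) = -129856*1/(2640*(147 + 282)) = -129856/(6*429*440) = -129856/1132560 = -129856*1/1132560 = -8116/70785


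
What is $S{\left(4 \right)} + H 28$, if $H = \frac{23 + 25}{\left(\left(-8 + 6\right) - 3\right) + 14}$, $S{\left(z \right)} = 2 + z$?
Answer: $\frac{466}{3} \approx 155.33$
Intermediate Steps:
$H = \frac{16}{3}$ ($H = \frac{48}{\left(-2 - 3\right) + 14} = \frac{48}{-5 + 14} = \frac{48}{9} = 48 \cdot \frac{1}{9} = \frac{16}{3} \approx 5.3333$)
$S{\left(4 \right)} + H 28 = \left(2 + 4\right) + \frac{16}{3} \cdot 28 = 6 + \frac{448}{3} = \frac{466}{3}$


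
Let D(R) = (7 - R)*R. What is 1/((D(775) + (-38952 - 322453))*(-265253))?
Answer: 1/253742346065 ≈ 3.9410e-12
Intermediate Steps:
D(R) = R*(7 - R)
1/((D(775) + (-38952 - 322453))*(-265253)) = 1/((775*(7 - 1*775) + (-38952 - 322453))*(-265253)) = -1/265253/(775*(7 - 775) - 361405) = -1/265253/(775*(-768) - 361405) = -1/265253/(-595200 - 361405) = -1/265253/(-956605) = -1/956605*(-1/265253) = 1/253742346065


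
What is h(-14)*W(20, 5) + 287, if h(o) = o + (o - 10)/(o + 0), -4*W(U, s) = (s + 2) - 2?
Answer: 4233/14 ≈ 302.36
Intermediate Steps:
W(U, s) = -s/4 (W(U, s) = -((s + 2) - 2)/4 = -((2 + s) - 2)/4 = -s/4)
h(o) = o + (-10 + o)/o
h(-14)*W(20, 5) + 287 = (1 - 14 - 10/(-14))*(-1/4*5) + 287 = (1 - 14 - 10*(-1/14))*(-5/4) + 287 = (1 - 14 + 5/7)*(-5/4) + 287 = -86/7*(-5/4) + 287 = 215/14 + 287 = 4233/14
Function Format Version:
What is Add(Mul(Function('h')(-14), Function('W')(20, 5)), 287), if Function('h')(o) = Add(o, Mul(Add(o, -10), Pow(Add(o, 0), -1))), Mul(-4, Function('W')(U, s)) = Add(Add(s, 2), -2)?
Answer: Rational(4233, 14) ≈ 302.36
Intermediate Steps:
Function('W')(U, s) = Mul(Rational(-1, 4), s) (Function('W')(U, s) = Mul(Rational(-1, 4), Add(Add(s, 2), -2)) = Mul(Rational(-1, 4), Add(Add(2, s), -2)) = Mul(Rational(-1, 4), s))
Function('h')(o) = Add(o, Mul(Pow(o, -1), Add(-10, o))) (Function('h')(o) = Add(o, Mul(Add(-10, o), Pow(o, -1))) = Add(o, Mul(Pow(o, -1), Add(-10, o))))
Add(Mul(Function('h')(-14), Function('W')(20, 5)), 287) = Add(Mul(Add(1, -14, Mul(-10, Pow(-14, -1))), Mul(Rational(-1, 4), 5)), 287) = Add(Mul(Add(1, -14, Mul(-10, Rational(-1, 14))), Rational(-5, 4)), 287) = Add(Mul(Add(1, -14, Rational(5, 7)), Rational(-5, 4)), 287) = Add(Mul(Rational(-86, 7), Rational(-5, 4)), 287) = Add(Rational(215, 14), 287) = Rational(4233, 14)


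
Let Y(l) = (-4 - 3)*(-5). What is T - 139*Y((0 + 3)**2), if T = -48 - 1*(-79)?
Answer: -4834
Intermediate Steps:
T = 31 (T = -48 + 79 = 31)
Y(l) = 35 (Y(l) = -7*(-5) = 35)
T - 139*Y((0 + 3)**2) = 31 - 139*35 = 31 - 4865 = -4834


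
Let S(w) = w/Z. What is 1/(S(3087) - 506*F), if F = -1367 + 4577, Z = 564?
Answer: -188/305359851 ≈ -6.1567e-7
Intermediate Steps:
F = 3210
S(w) = w/564
1/(S(3087) - 506*F) = 1/((1/564)*3087 - 506*3210) = 1/(1029/188 - 1624260) = 1/(-305359851/188) = -188/305359851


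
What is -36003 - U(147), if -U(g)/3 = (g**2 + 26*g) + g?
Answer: 40731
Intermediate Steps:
U(g) = -81*g - 3*g**2 (U(g) = -3*((g**2 + 26*g) + g) = -3*(g**2 + 27*g) = -81*g - 3*g**2)
-36003 - U(147) = -36003 - (-3)*147*(27 + 147) = -36003 - (-3)*147*174 = -36003 - 1*(-76734) = -36003 + 76734 = 40731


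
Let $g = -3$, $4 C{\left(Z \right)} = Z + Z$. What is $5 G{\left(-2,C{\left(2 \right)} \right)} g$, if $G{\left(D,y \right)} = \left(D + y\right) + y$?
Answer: $0$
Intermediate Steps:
$C{\left(Z \right)} = \frac{Z}{2}$ ($C{\left(Z \right)} = \frac{Z + Z}{4} = \frac{2 Z}{4} = \frac{Z}{2}$)
$G{\left(D,y \right)} = D + 2 y$
$5 G{\left(-2,C{\left(2 \right)} \right)} g = 5 \left(-2 + 2 \cdot \frac{1}{2} \cdot 2\right) \left(-3\right) = 5 \left(-2 + 2 \cdot 1\right) \left(-3\right) = 5 \left(-2 + 2\right) \left(-3\right) = 5 \cdot 0 \left(-3\right) = 0 \left(-3\right) = 0$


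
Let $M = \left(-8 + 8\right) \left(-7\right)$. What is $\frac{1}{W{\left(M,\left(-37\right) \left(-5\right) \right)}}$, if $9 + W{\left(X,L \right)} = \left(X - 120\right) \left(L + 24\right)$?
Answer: $- \frac{1}{25089} \approx -3.9858 \cdot 10^{-5}$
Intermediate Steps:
$M = 0$ ($M = 0 \left(-7\right) = 0$)
$W{\left(X,L \right)} = -9 + \left(-120 + X\right) \left(24 + L\right)$ ($W{\left(X,L \right)} = -9 + \left(X - 120\right) \left(L + 24\right) = -9 + \left(-120 + X\right) \left(24 + L\right)$)
$\frac{1}{W{\left(M,\left(-37\right) \left(-5\right) \right)}} = \frac{1}{-2889 - 120 \left(\left(-37\right) \left(-5\right)\right) + 24 \cdot 0 + \left(-37\right) \left(-5\right) 0} = \frac{1}{-2889 - 22200 + 0 + 185 \cdot 0} = \frac{1}{-2889 - 22200 + 0 + 0} = \frac{1}{-25089} = - \frac{1}{25089}$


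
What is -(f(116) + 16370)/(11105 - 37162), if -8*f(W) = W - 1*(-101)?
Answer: 130743/208456 ≈ 0.62720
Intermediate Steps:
f(W) = -101/8 - W/8 (f(W) = -(W - 1*(-101))/8 = -(W + 101)/8 = -(101 + W)/8 = -101/8 - W/8)
-(f(116) + 16370)/(11105 - 37162) = -((-101/8 - ⅛*116) + 16370)/(11105 - 37162) = -((-101/8 - 29/2) + 16370)/(-26057) = -(-217/8 + 16370)*(-1)/26057 = -130743*(-1)/(8*26057) = -1*(-130743/208456) = 130743/208456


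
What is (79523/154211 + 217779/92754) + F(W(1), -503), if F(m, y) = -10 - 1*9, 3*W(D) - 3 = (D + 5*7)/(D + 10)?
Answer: -76936687025/4767895698 ≈ -16.136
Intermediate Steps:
W(D) = 1 + (35 + D)/(3*(10 + D)) (W(D) = 1 + ((D + 5*7)/(D + 10))/3 = 1 + ((D + 35)/(10 + D))/3 = 1 + ((35 + D)/(10 + D))/3 = 1 + (35 + D)/(3*(10 + D)))
F(m, y) = -19 (F(m, y) = -10 - 9 = -19)
(79523/154211 + 217779/92754) + F(W(1), -503) = (79523/154211 + 217779/92754) - 19 = (79523*(1/154211) + 217779*(1/92754)) - 19 = (79523/154211 + 72593/30918) - 19 = 13653331237/4767895698 - 19 = -76936687025/4767895698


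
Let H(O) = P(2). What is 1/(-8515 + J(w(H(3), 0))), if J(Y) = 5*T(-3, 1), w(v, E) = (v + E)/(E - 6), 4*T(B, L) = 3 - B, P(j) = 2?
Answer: -2/17015 ≈ -0.00011754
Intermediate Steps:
T(B, L) = ¾ - B/4 (T(B, L) = (3 - B)/4 = ¾ - B/4)
H(O) = 2
w(v, E) = (E + v)/(-6 + E)
J(Y) = 15/2 (J(Y) = 5*(¾ - ¼*(-3)) = 5*(¾ + ¾) = 5*(3/2) = 15/2)
1/(-8515 + J(w(H(3), 0))) = 1/(-8515 + 15/2) = 1/(-17015/2) = -2/17015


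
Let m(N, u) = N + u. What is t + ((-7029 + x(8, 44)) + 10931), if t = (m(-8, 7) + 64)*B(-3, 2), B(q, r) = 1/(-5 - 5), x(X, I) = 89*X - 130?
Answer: 44777/10 ≈ 4477.7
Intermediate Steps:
x(X, I) = -130 + 89*X
B(q, r) = -1/10 (B(q, r) = 1/(-10) = -1/10)
t = -63/10 (t = ((-8 + 7) + 64)*(-1/10) = (-1 + 64)*(-1/10) = 63*(-1/10) = -63/10 ≈ -6.3000)
t + ((-7029 + x(8, 44)) + 10931) = -63/10 + ((-7029 + (-130 + 89*8)) + 10931) = -63/10 + ((-7029 + (-130 + 712)) + 10931) = -63/10 + ((-7029 + 582) + 10931) = -63/10 + (-6447 + 10931) = -63/10 + 4484 = 44777/10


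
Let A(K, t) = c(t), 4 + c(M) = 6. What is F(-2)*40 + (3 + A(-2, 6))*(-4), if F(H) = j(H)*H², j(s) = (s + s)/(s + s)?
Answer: 140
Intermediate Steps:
c(M) = 2 (c(M) = -4 + 6 = 2)
A(K, t) = 2
j(s) = 1 (j(s) = (2*s)/((2*s)) = (2*s)*(1/(2*s)) = 1)
F(H) = H² (F(H) = 1*H² = H²)
F(-2)*40 + (3 + A(-2, 6))*(-4) = (-2)²*40 + (3 + 2)*(-4) = 4*40 + 5*(-4) = 160 - 20 = 140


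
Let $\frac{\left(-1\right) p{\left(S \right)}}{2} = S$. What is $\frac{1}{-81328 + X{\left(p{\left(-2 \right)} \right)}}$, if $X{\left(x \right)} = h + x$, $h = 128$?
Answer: $- \frac{1}{81196} \approx -1.2316 \cdot 10^{-5}$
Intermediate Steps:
$p{\left(S \right)} = - 2 S$
$X{\left(x \right)} = 128 + x$
$\frac{1}{-81328 + X{\left(p{\left(-2 \right)} \right)}} = \frac{1}{-81328 + \left(128 - -4\right)} = \frac{1}{-81328 + \left(128 + 4\right)} = \frac{1}{-81328 + 132} = \frac{1}{-81196} = - \frac{1}{81196}$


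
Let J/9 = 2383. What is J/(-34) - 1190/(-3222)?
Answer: -34530887/54774 ≈ -630.42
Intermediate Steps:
J = 21447 (J = 9*2383 = 21447)
J/(-34) - 1190/(-3222) = 21447/(-34) - 1190/(-3222) = 21447*(-1/34) - 1190*(-1/3222) = -21447/34 + 595/1611 = -34530887/54774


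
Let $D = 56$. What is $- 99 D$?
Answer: $-5544$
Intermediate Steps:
$- 99 D = \left(-99\right) 56 = -5544$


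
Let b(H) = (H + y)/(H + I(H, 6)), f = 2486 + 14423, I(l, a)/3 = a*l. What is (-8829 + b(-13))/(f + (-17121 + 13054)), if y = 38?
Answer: -1090394/1585987 ≈ -0.68752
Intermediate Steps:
I(l, a) = 3*a*l (I(l, a) = 3*(a*l) = 3*a*l)
f = 16909
b(H) = (38 + H)/(19*H) (b(H) = (H + 38)/(H + 3*6*H) = (38 + H)/(H + 18*H) = (38 + H)/((19*H)) = (38 + H)*(1/(19*H)) = (38 + H)/(19*H))
(-8829 + b(-13))/(f + (-17121 + 13054)) = (-8829 + (1/19)*(38 - 13)/(-13))/(16909 + (-17121 + 13054)) = (-8829 + (1/19)*(-1/13)*25)/(16909 - 4067) = (-8829 - 25/247)/12842 = -2180788/247*1/12842 = -1090394/1585987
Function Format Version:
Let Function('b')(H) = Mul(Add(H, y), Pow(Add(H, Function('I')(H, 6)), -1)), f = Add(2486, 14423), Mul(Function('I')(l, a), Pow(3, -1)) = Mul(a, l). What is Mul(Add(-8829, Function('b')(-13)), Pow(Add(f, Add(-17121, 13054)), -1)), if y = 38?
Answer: Rational(-1090394, 1585987) ≈ -0.68752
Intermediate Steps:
Function('I')(l, a) = Mul(3, a, l) (Function('I')(l, a) = Mul(3, Mul(a, l)) = Mul(3, a, l))
f = 16909
Function('b')(H) = Mul(Rational(1, 19), Pow(H, -1), Add(38, H)) (Function('b')(H) = Mul(Add(H, 38), Pow(Add(H, Mul(3, 6, H)), -1)) = Mul(Add(38, H), Pow(Add(H, Mul(18, H)), -1)) = Mul(Add(38, H), Pow(Mul(19, H), -1)) = Mul(Add(38, H), Mul(Rational(1, 19), Pow(H, -1))) = Mul(Rational(1, 19), Pow(H, -1), Add(38, H)))
Mul(Add(-8829, Function('b')(-13)), Pow(Add(f, Add(-17121, 13054)), -1)) = Mul(Add(-8829, Mul(Rational(1, 19), Pow(-13, -1), Add(38, -13))), Pow(Add(16909, Add(-17121, 13054)), -1)) = Mul(Add(-8829, Mul(Rational(1, 19), Rational(-1, 13), 25)), Pow(Add(16909, -4067), -1)) = Mul(Add(-8829, Rational(-25, 247)), Pow(12842, -1)) = Mul(Rational(-2180788, 247), Rational(1, 12842)) = Rational(-1090394, 1585987)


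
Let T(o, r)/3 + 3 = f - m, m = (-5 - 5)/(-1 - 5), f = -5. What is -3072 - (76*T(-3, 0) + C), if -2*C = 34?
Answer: -851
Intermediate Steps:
m = 5/3 (m = -10/(-6) = -10*(-⅙) = 5/3 ≈ 1.6667)
T(o, r) = -29 (T(o, r) = -9 + 3*(-5 - 1*5/3) = -9 + 3*(-5 - 5/3) = -9 + 3*(-20/3) = -9 - 20 = -29)
C = -17 (C = -½*34 = -17)
-3072 - (76*T(-3, 0) + C) = -3072 - (76*(-29) - 17) = -3072 - (-2204 - 17) = -3072 - 1*(-2221) = -3072 + 2221 = -851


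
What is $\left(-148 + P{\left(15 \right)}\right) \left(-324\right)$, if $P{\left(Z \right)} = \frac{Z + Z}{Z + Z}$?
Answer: $47628$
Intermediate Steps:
$P{\left(Z \right)} = 1$ ($P{\left(Z \right)} = \frac{2 Z}{2 Z} = 2 Z \frac{1}{2 Z} = 1$)
$\left(-148 + P{\left(15 \right)}\right) \left(-324\right) = \left(-148 + 1\right) \left(-324\right) = \left(-147\right) \left(-324\right) = 47628$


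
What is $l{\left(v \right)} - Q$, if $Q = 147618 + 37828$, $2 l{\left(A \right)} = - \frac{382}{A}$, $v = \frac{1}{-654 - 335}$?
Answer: $3453$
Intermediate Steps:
$v = - \frac{1}{989}$ ($v = \frac{1}{-989} = - \frac{1}{989} \approx -0.0010111$)
$l{\left(A \right)} = - \frac{191}{A}$ ($l{\left(A \right)} = \frac{\left(-382\right) \frac{1}{A}}{2} = - \frac{191}{A}$)
$Q = 185446$
$l{\left(v \right)} - Q = - \frac{191}{- \frac{1}{989}} - 185446 = \left(-191\right) \left(-989\right) - 185446 = 188899 - 185446 = 3453$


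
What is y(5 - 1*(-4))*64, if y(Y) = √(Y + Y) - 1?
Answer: -64 + 192*√2 ≈ 207.53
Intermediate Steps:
y(Y) = -1 + √2*√Y (y(Y) = √(2*Y) - 1 = √2*√Y - 1 = -1 + √2*√Y)
y(5 - 1*(-4))*64 = (-1 + √2*√(5 - 1*(-4)))*64 = (-1 + √2*√(5 + 4))*64 = (-1 + √2*√9)*64 = (-1 + √2*3)*64 = (-1 + 3*√2)*64 = -64 + 192*√2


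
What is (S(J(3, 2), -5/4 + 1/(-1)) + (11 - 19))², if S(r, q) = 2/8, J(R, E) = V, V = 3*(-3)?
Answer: 961/16 ≈ 60.063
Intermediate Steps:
V = -9
J(R, E) = -9
S(r, q) = ¼ (S(r, q) = 2*(⅛) = ¼)
(S(J(3, 2), -5/4 + 1/(-1)) + (11 - 19))² = (¼ + (11 - 19))² = (¼ - 8)² = (-31/4)² = 961/16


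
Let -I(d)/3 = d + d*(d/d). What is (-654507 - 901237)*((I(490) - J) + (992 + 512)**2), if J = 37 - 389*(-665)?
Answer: -3112038733376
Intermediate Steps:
J = 258722 (J = 37 + 258685 = 258722)
I(d) = -6*d (I(d) = -3*(d + d*(d/d)) = -3*(d + d*1) = -3*(d + d) = -6*d)
(-654507 - 901237)*((I(490) - J) + (992 + 512)**2) = (-654507 - 901237)*((-6*490 - 1*258722) + (992 + 512)**2) = -1555744*((-2940 - 258722) + 1504**2) = -1555744*(-261662 + 2262016) = -1555744*2000354 = -3112038733376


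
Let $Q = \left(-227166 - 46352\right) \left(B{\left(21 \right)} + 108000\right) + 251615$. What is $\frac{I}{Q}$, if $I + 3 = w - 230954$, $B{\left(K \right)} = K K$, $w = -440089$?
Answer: $\frac{671046}{29660313823} \approx 2.2624 \cdot 10^{-5}$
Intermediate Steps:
$B{\left(K \right)} = K^{2}$
$I = -671046$ ($I = -3 - 671043 = -671046$)
$Q = -29660313823$ ($Q = \left(-227166 - 46352\right) \left(21^{2} + 108000\right) + 251615 = - 273518 \left(441 + 108000\right) + 251615 = \left(-273518\right) 108441 + 251615 = -29660565438 + 251615 = -29660313823$)
$\frac{I}{Q} = - \frac{671046}{-29660313823} = \left(-671046\right) \left(- \frac{1}{29660313823}\right) = \frac{671046}{29660313823}$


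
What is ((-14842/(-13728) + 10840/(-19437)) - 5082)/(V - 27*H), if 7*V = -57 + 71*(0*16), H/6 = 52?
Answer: 143807168561/238631936400 ≈ 0.60263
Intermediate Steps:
H = 312 (H = 6*52 = 312)
V = -57/7 (V = (-57 + 71*(0*16))/7 = (-57 + 71*0)/7 = (-57 + 0)/7 = (⅐)*(-57) = -57/7 ≈ -8.1429)
((-14842/(-13728) + 10840/(-19437)) - 5082)/(V - 27*H) = ((-14842/(-13728) + 10840/(-19437)) - 5082)/(-57/7 - 27*312) = ((-14842*(-1/13728) + 10840*(-1/19437)) - 5082)/(-57/7 - 8424) = ((7421/6864 - 10840/19437) - 5082)/(-59025/7) = (2116249/4042896 - 5082)*(-7/59025) = -20543881223/4042896*(-7/59025) = 143807168561/238631936400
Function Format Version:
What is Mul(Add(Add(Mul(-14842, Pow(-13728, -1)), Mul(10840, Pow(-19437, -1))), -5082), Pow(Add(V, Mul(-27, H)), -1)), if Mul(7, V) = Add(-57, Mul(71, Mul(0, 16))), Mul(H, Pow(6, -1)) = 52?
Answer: Rational(143807168561, 238631936400) ≈ 0.60263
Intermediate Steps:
H = 312 (H = Mul(6, 52) = 312)
V = Rational(-57, 7) (V = Mul(Rational(1, 7), Add(-57, Mul(71, Mul(0, 16)))) = Mul(Rational(1, 7), Add(-57, Mul(71, 0))) = Mul(Rational(1, 7), Add(-57, 0)) = Mul(Rational(1, 7), -57) = Rational(-57, 7) ≈ -8.1429)
Mul(Add(Add(Mul(-14842, Pow(-13728, -1)), Mul(10840, Pow(-19437, -1))), -5082), Pow(Add(V, Mul(-27, H)), -1)) = Mul(Add(Add(Mul(-14842, Pow(-13728, -1)), Mul(10840, Pow(-19437, -1))), -5082), Pow(Add(Rational(-57, 7), Mul(-27, 312)), -1)) = Mul(Add(Add(Mul(-14842, Rational(-1, 13728)), Mul(10840, Rational(-1, 19437))), -5082), Pow(Add(Rational(-57, 7), -8424), -1)) = Mul(Add(Add(Rational(7421, 6864), Rational(-10840, 19437)), -5082), Pow(Rational(-59025, 7), -1)) = Mul(Add(Rational(2116249, 4042896), -5082), Rational(-7, 59025)) = Mul(Rational(-20543881223, 4042896), Rational(-7, 59025)) = Rational(143807168561, 238631936400)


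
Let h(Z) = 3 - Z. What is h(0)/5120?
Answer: 3/5120 ≈ 0.00058594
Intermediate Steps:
h(0)/5120 = (3 - 1*0)/5120 = (3 + 0)*(1/5120) = 3*(1/5120) = 3/5120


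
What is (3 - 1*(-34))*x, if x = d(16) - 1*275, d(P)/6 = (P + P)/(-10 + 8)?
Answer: -13727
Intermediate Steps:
d(P) = -6*P (d(P) = 6*((P + P)/(-10 + 8)) = 6*((2*P)/(-2)) = 6*((2*P)*(-½)) = 6*(-P) = -6*P)
x = -371 (x = -6*16 - 1*275 = -96 - 275 = -371)
(3 - 1*(-34))*x = (3 - 1*(-34))*(-371) = (3 + 34)*(-371) = 37*(-371) = -13727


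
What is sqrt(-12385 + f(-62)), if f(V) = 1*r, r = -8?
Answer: 27*I*sqrt(17) ≈ 111.32*I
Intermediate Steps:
f(V) = -8 (f(V) = 1*(-8) = -8)
sqrt(-12385 + f(-62)) = sqrt(-12385 - 8) = sqrt(-12393) = 27*I*sqrt(17)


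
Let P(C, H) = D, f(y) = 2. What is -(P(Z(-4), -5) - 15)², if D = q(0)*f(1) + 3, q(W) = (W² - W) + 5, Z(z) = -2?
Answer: -4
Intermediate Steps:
q(W) = 5 + W² - W
D = 13 (D = (5 + 0² - 1*0)*2 + 3 = (5 + 0 + 0)*2 + 3 = 5*2 + 3 = 10 + 3 = 13)
P(C, H) = 13
-(P(Z(-4), -5) - 15)² = -(13 - 15)² = -1*(-2)² = -1*4 = -4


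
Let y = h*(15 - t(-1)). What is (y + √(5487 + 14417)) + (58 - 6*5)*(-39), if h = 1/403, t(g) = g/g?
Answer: -440062/403 + 8*√311 ≈ -950.88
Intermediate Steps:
t(g) = 1
h = 1/403 ≈ 0.0024814
y = 14/403 (y = (15 - 1*1)/403 = (15 - 1)/403 = (1/403)*14 = 14/403 ≈ 0.034739)
(y + √(5487 + 14417)) + (58 - 6*5)*(-39) = (14/403 + √(5487 + 14417)) + (58 - 6*5)*(-39) = (14/403 + √19904) + (58 - 30)*(-39) = (14/403 + 8*√311) + 28*(-39) = (14/403 + 8*√311) - 1092 = -440062/403 + 8*√311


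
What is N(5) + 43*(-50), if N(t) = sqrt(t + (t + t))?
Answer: -2150 + sqrt(15) ≈ -2146.1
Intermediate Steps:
N(t) = sqrt(3)*sqrt(t) (N(t) = sqrt(t + 2*t) = sqrt(3*t) = sqrt(3)*sqrt(t))
N(5) + 43*(-50) = sqrt(3)*sqrt(5) + 43*(-50) = sqrt(15) - 2150 = -2150 + sqrt(15)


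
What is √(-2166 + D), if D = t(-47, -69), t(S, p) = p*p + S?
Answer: 14*√13 ≈ 50.478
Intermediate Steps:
t(S, p) = S + p² (t(S, p) = p² + S = S + p²)
D = 4714 (D = -47 + (-69)² = -47 + 4761 = 4714)
√(-2166 + D) = √(-2166 + 4714) = √2548 = 14*√13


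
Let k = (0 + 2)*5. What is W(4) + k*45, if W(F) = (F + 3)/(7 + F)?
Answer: 4957/11 ≈ 450.64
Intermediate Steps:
k = 10 (k = 2*5 = 10)
W(F) = (3 + F)/(7 + F)
W(4) + k*45 = (3 + 4)/(7 + 4) + 10*45 = 7/11 + 450 = 4957/11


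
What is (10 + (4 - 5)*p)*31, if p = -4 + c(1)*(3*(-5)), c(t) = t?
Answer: 899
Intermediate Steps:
p = -19 (p = -4 + 1*(3*(-5)) = -4 + 1*(-15) = -4 - 15 = -19)
(10 + (4 - 5)*p)*31 = (10 + (4 - 5)*(-19))*31 = (10 - 1*(-19))*31 = (10 + 19)*31 = 29*31 = 899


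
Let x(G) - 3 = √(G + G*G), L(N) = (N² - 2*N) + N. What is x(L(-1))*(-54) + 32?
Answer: -130 - 54*√6 ≈ -262.27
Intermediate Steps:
L(N) = N² - N
x(G) = 3 + √(G + G²) (x(G) = 3 + √(G + G*G) = 3 + √(G + G²))
x(L(-1))*(-54) + 32 = (3 + √((-(-1 - 1))*(1 - (-1 - 1))))*(-54) + 32 = (3 + √((-1*(-2))*(1 - 1*(-2))))*(-54) + 32 = (3 + √(2*(1 + 2)))*(-54) + 32 = (3 + √(2*3))*(-54) + 32 = (3 + √6)*(-54) + 32 = (-162 - 54*√6) + 32 = -130 - 54*√6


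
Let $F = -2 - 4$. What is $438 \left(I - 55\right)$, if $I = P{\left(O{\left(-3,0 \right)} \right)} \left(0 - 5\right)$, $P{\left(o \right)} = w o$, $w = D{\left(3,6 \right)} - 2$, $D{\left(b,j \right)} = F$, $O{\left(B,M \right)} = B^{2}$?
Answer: $133590$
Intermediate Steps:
$F = -6$ ($F = -2 - 4 = -6$)
$D{\left(b,j \right)} = -6$
$w = -8$ ($w = -6 - 2 = -8$)
$P{\left(o \right)} = - 8 o$
$I = 360$ ($I = - 8 \left(-3\right)^{2} \left(0 - 5\right) = \left(-8\right) 9 \left(-5\right) = \left(-72\right) \left(-5\right) = 360$)
$438 \left(I - 55\right) = 438 \left(360 - 55\right) = 438 \cdot 305 = 133590$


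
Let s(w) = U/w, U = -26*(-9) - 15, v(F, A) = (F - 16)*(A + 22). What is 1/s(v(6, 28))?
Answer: -500/219 ≈ -2.2831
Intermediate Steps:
v(F, A) = (-16 + F)*(22 + A)
U = 219 (U = 234 - 15 = 219)
s(w) = 219/w
1/s(v(6, 28)) = 1/(219/(-352 - 16*28 + 22*6 + 28*6)) = 1/(219/(-352 - 448 + 132 + 168)) = 1/(219/(-500)) = 1/(219*(-1/500)) = 1/(-219/500) = -500/219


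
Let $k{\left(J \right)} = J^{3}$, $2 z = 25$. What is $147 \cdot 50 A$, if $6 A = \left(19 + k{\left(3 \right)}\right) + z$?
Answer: $\frac{143325}{2} \approx 71663.0$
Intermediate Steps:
$z = \frac{25}{2}$ ($z = \frac{1}{2} \cdot 25 = \frac{25}{2} \approx 12.5$)
$A = \frac{39}{4}$ ($A = \frac{\left(19 + 3^{3}\right) + \frac{25}{2}}{6} = \frac{\left(19 + 27\right) + \frac{25}{2}}{6} = \frac{46 + \frac{25}{2}}{6} = \frac{1}{6} \cdot \frac{117}{2} = \frac{39}{4} \approx 9.75$)
$147 \cdot 50 A = 147 \cdot 50 \cdot \frac{39}{4} = 7350 \cdot \frac{39}{4} = \frac{143325}{2}$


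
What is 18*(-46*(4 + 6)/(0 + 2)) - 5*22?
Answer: -4250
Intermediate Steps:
18*(-46*(4 + 6)/(0 + 2)) - 5*22 = 18*(-460/2) - 110 = 18*(-46*5) - 110 = 18*(-230) - 110 = -4140 - 110 = -4250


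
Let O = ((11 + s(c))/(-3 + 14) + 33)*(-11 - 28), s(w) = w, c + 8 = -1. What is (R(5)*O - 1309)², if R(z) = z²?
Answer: 137102835076/121 ≈ 1.1331e+9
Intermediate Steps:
c = -9 (c = -8 - 1 = -9)
O = -14235/11 (O = ((11 - 9)/(-3 + 14) + 33)*(-11 - 28) = (2/11 + 33)*(-39) = (365/11)*(-39) = -14235/11 ≈ -1294.1)
(R(5)*O - 1309)² = (5²*(-14235/11) - 1309)² = (25*(-14235/11) - 1309)² = (-355875/11 - 1309)² = (-370274/11)² = 137102835076/121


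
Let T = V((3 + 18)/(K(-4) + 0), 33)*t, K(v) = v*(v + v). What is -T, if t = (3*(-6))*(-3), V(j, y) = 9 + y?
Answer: -2268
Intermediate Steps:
K(v) = 2*v² (K(v) = v*(2*v) = 2*v²)
t = 54 (t = -18*(-3) = 54)
T = 2268 (T = (9 + 33)*54 = 42*54 = 2268)
-T = -1*2268 = -2268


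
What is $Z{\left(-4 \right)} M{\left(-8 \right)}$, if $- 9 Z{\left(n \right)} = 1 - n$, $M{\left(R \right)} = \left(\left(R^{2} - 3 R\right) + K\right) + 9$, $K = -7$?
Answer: $-50$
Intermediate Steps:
$M{\left(R \right)} = 2 + R^{2} - 3 R$ ($M{\left(R \right)} = \left(\left(R^{2} - 3 R\right) - 7\right) + 9 = \left(-7 + R^{2} - 3 R\right) + 9 = 2 + R^{2} - 3 R$)
$Z{\left(n \right)} = - \frac{1}{9} + \frac{n}{9}$ ($Z{\left(n \right)} = - \frac{1 - n}{9} = - \frac{1}{9} + \frac{n}{9}$)
$Z{\left(-4 \right)} M{\left(-8 \right)} = \left(- \frac{1}{9} + \frac{1}{9} \left(-4\right)\right) \left(2 + \left(-8\right)^{2} - -24\right) = \left(- \frac{1}{9} - \frac{4}{9}\right) \left(2 + 64 + 24\right) = \left(- \frac{5}{9}\right) 90 = -50$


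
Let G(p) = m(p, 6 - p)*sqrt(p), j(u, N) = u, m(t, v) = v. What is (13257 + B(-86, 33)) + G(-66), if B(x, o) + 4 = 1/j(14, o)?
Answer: 185543/14 + 72*I*sqrt(66) ≈ 13253.0 + 584.93*I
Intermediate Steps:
G(p) = sqrt(p)*(6 - p) (G(p) = (6 - p)*sqrt(p) = sqrt(p)*(6 - p))
B(x, o) = -55/14 (B(x, o) = -4 + 1/14 = -55/14)
(13257 + B(-86, 33)) + G(-66) = (13257 - 55/14) + sqrt(-66)*(6 - 1*(-66)) = 185543/14 + (I*sqrt(66))*(6 + 66) = 185543/14 + (I*sqrt(66))*72 = 185543/14 + 72*I*sqrt(66)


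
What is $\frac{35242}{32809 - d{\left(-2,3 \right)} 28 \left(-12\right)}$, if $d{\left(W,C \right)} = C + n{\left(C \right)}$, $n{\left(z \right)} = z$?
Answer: $\frac{35242}{34825} \approx 1.012$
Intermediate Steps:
$d{\left(W,C \right)} = 2 C$ ($d{\left(W,C \right)} = C + C = 2 C$)
$\frac{35242}{32809 - d{\left(-2,3 \right)} 28 \left(-12\right)} = \frac{35242}{32809 - 2 \cdot 3 \cdot 28 \left(-12\right)} = \frac{35242}{32809 - 6 \cdot 28 \left(-12\right)} = \frac{35242}{32809 - 168 \left(-12\right)} = \frac{35242}{32809 - -2016} = \frac{35242}{32809 + 2016} = \frac{35242}{34825}$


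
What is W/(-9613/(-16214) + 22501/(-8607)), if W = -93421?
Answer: 13037264705058/282092123 ≈ 46216.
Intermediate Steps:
W/(-9613/(-16214) + 22501/(-8607)) = -93421/(-9613/(-16214) + 22501/(-8607)) = -93421/(-9613*(-1/16214) + 22501*(-1/8607)) = -93421/(9613/16214 - 22501/8607) = -93421/(-282092123/139553898) = -93421*(-139553898/282092123) = 13037264705058/282092123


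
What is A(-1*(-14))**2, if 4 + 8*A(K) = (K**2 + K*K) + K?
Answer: 40401/16 ≈ 2525.1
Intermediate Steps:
A(K) = -1/2 + K**2/4 + K/8 (A(K) = -1/2 + ((K**2 + K*K) + K)/8 = -1/2 + ((K**2 + K**2) + K)/8 = -1/2 + (2*K**2 + K)/8 = -1/2 + (K + 2*K**2)/8 = -1/2 + (K**2/4 + K/8) = -1/2 + K**2/4 + K/8)
A(-1*(-14))**2 = (-1/2 + (-1*(-14))**2/4 + (-1*(-14))/8)**2 = (-1/2 + (1/4)*14**2 + (1/8)*14)**2 = (-1/2 + (1/4)*196 + 7/4)**2 = (-1/2 + 49 + 7/4)**2 = (201/4)**2 = 40401/16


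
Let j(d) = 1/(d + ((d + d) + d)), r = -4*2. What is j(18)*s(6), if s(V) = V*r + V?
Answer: -7/12 ≈ -0.58333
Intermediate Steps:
r = -8
s(V) = -7*V (s(V) = V*(-8) + V = -8*V + V = -7*V)
j(d) = 1/(4*d) (j(d) = 1/(d + (2*d + d)) = 1/(d + 3*d) = 1/(4*d))
j(18)*s(6) = ((¼)/18)*(-7*6) = ((¼)*(1/18))*(-42) = (1/72)*(-42) = -7/12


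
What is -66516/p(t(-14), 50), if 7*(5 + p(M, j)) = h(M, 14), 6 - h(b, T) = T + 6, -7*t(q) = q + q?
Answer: 66516/7 ≈ 9502.3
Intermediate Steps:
t(q) = -2*q/7 (t(q) = -(q + q)/7 = -2*q/7)
h(b, T) = -T (h(b, T) = 6 - (T + 6) = 6 - (6 + T) = 6 + (-6 - T) = -T)
p(M, j) = -7 (p(M, j) = -5 + (-1*14)/7 = -5 + (⅐)*(-14) = -5 - 2 = -7)
-66516/p(t(-14), 50) = -66516/(-7) = -66516*(-⅐) = 66516/7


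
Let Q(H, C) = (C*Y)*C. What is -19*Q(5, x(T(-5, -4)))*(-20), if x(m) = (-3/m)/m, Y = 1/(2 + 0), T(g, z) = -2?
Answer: 855/8 ≈ 106.88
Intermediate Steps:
Y = ½ (Y = 1/2 = ½ ≈ 0.50000)
x(m) = -3/m²
Q(H, C) = C²/2 (Q(H, C) = (C*(½))*C = (C/2)*C = C²/2)
-19*Q(5, x(T(-5, -4)))*(-20) = -19*(-3/(-2)²)²/2*(-20) = -19*(-3*¼)²/2*(-20) = -19*(-¾)²/2*(-20) = -19*9/(2*16)*(-20) = -19*9/32*(-20) = -171/32*(-20) = 855/8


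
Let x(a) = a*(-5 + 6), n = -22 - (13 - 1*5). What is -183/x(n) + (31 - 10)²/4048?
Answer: 125669/20240 ≈ 6.2089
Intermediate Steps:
n = -30 (n = -22 - (13 - 5) = -22 - 1*8 = -22 - 8 = -30)
x(a) = a (x(a) = a*1 = a)
-183/x(n) + (31 - 10)²/4048 = -183/(-30) + (31 - 10)²/4048 = -183*(-1/30) + 21²*(1/4048) = 61/10 + 441*(1/4048) = 61/10 + 441/4048 = 125669/20240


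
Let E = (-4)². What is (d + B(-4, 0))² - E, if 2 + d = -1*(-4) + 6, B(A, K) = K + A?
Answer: 0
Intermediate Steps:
B(A, K) = A + K
d = 8 (d = -2 + (-1*(-4) + 6) = -2 + (4 + 6) = -2 + 10 = 8)
E = 16
(d + B(-4, 0))² - E = (8 + (-4 + 0))² - 1*16 = (8 - 4)² - 16 = 4² - 16 = 16 - 16 = 0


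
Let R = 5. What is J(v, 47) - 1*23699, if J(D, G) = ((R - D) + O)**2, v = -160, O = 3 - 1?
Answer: 4190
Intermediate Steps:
O = 2
J(D, G) = (7 - D)**2 (J(D, G) = ((5 - D) + 2)**2 = (7 - D)**2)
J(v, 47) - 1*23699 = (7 - 1*(-160))**2 - 1*23699 = (7 + 160)**2 - 23699 = 167**2 - 23699 = 27889 - 23699 = 4190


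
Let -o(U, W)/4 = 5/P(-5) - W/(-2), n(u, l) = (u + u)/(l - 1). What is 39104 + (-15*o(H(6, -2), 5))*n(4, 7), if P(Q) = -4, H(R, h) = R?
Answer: 39204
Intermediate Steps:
n(u, l) = 2*u/(-1 + l) (n(u, l) = (2*u)/(-1 + l) = 2*u/(-1 + l))
o(U, W) = 5 - 2*W (o(U, W) = -4*(5/(-4) - W/(-2)) = -4*(5*(-¼) - W*(-½)) = -4*(-5/4 + W/2) = 5 - 2*W)
39104 + (-15*o(H(6, -2), 5))*n(4, 7) = 39104 + (-15*(5 - 2*5))*(2*4/(-1 + 7)) = 39104 + (-15*(5 - 10))*(2*4/6) = 39104 + (-15*(-5))*(2*4*(⅙)) = 39104 + 75*(4/3) = 39104 + 100 = 39204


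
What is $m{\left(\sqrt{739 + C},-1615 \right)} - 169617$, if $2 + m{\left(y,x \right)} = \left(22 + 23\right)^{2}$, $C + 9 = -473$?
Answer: $-167594$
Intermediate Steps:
$C = -482$ ($C = -9 - 473 = -482$)
$m{\left(y,x \right)} = 2023$ ($m{\left(y,x \right)} = -2 + \left(22 + 23\right)^{2} = -2 + 45^{2} = -2 + 2025 = 2023$)
$m{\left(\sqrt{739 + C},-1615 \right)} - 169617 = 2023 - 169617 = -167594$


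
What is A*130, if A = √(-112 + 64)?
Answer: 520*I*√3 ≈ 900.67*I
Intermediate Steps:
A = 4*I*√3 (A = √(-48) = 4*I*√3 ≈ 6.9282*I)
A*130 = (4*I*√3)*130 = 520*I*√3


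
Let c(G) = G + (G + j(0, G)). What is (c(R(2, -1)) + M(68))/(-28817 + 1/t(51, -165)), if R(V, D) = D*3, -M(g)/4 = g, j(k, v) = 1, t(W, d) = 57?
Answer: 15789/1642568 ≈ 0.0096124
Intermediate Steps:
M(g) = -4*g
R(V, D) = 3*D
c(G) = 1 + 2*G (c(G) = G + (G + 1) = G + (1 + G) = 1 + 2*G)
(c(R(2, -1)) + M(68))/(-28817 + 1/t(51, -165)) = ((1 + 2*(3*(-1))) - 4*68)/(-28817 + 1/57) = ((1 + 2*(-3)) - 272)/(-28817 + 1/57) = ((1 - 6) - 272)/(-1642568/57) = (-5 - 272)*(-57/1642568) = -277*(-57/1642568) = 15789/1642568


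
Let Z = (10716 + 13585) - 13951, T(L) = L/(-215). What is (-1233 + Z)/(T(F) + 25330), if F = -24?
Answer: 1960155/5445974 ≈ 0.35993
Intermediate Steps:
T(L) = -L/215 (T(L) = L*(-1/215) = -L/215)
Z = 10350 (Z = 24301 - 13951 = 10350)
(-1233 + Z)/(T(F) + 25330) = (-1233 + 10350)/(-1/215*(-24) + 25330) = 9117/(24/215 + 25330) = 9117/(5445974/215) = 9117*(215/5445974) = 1960155/5445974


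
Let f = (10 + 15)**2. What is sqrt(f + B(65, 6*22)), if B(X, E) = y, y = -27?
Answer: sqrt(598) ≈ 24.454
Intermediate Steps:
B(X, E) = -27
f = 625 (f = 25**2 = 625)
sqrt(f + B(65, 6*22)) = sqrt(625 - 27) = sqrt(598)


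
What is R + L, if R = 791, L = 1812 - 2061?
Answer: 542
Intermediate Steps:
L = -249
R + L = 791 - 249 = 542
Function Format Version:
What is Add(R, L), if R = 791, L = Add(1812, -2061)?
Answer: 542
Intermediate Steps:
L = -249
Add(R, L) = Add(791, -249) = 542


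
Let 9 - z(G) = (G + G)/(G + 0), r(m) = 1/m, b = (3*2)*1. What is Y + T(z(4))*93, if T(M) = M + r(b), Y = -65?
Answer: 1203/2 ≈ 601.50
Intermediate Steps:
b = 6 (b = 6*1 = 6)
r(m) = 1/m
z(G) = 7 (z(G) = 9 - (G + G)/(G + 0) = 9 - 2*G/G = 9 - 1*2 = 9 - 2 = 7)
T(M) = ⅙ + M (T(M) = M + 1/6 = M + ⅙ = ⅙ + M)
Y + T(z(4))*93 = -65 + (⅙ + 7)*93 = -65 + (43/6)*93 = -65 + 1333/2 = 1203/2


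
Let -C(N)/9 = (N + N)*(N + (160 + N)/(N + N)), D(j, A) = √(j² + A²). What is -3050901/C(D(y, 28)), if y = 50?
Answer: 81454214/1616525 - 48427*√821/3233050 ≈ 49.959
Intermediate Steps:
D(j, A) = √(A² + j²)
C(N) = -18*N*(N + (160 + N)/(2*N)) (C(N) = -9*(N + N)*(N + (160 + N)/(N + N)) = -9*2*N*(N + (160 + N)/((2*N))) = -9*2*N*(N + (160 + N)*(1/(2*N))) = -9*2*N*(N + (160 + N)/(2*N)) = -18*N*(N + (160 + N)/(2*N)))
-3050901/C(D(y, 28)) = -3050901/(-1440 - 18*(√(28² + 50²))² - 9*√(28² + 50²)) = -3050901/(-1440 - 18*(√(784 + 2500))² - 9*√(784 + 2500)) = -3050901/(-1440 - 18*(√3284)² - 18*√821) = -3050901/(-1440 - 18*(2*√821)² - 18*√821) = -3050901/(-1440 - 18*3284 - 18*√821) = -3050901/(-1440 - 59112 - 18*√821) = -3050901/(-60552 - 18*√821)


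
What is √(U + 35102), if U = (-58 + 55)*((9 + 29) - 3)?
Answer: √34997 ≈ 187.07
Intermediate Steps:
U = -105 (U = -3*(38 - 3) = -3*35 = -105)
√(U + 35102) = √(-105 + 35102) = √34997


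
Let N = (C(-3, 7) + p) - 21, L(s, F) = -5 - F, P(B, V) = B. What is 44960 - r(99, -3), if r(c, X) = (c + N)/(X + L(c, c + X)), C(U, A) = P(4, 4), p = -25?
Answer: 4675897/104 ≈ 44961.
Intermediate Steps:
C(U, A) = 4
N = -42 (N = (4 - 25) - 21 = -21 - 21 = -42)
r(c, X) = (-42 + c)/(-5 - c) (r(c, X) = (c - 42)/(X + (-5 - (c + X))) = (-42 + c)/(X + (-5 - (X + c))) = (-42 + c)/(X + (-5 + (-X - c))) = (-42 + c)/(X + (-5 - X - c)) = (-42 + c)/(-5 - c))
44960 - r(99, -3) = 44960 - (42 - 1*99)/(5 + 99) = 44960 - (42 - 99)/104 = 44960 - (-57)/104 = 44960 - 1*(-57/104) = 44960 + 57/104 = 4675897/104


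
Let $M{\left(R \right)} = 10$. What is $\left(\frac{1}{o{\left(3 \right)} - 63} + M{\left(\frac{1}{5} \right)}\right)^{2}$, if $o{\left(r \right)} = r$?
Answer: $\frac{358801}{3600} \approx 99.667$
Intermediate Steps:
$\left(\frac{1}{o{\left(3 \right)} - 63} + M{\left(\frac{1}{5} \right)}\right)^{2} = \left(\frac{1}{3 - 63} + 10\right)^{2} = \left(\frac{1}{-60} + 10\right)^{2} = \left(- \frac{1}{60} + 10\right)^{2} = \left(\frac{599}{60}\right)^{2} = \frac{358801}{3600}$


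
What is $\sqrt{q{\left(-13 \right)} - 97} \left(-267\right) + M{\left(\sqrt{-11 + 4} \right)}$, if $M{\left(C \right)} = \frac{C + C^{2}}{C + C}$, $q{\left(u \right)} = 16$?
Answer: $\frac{1}{2} - 2403 i + \frac{i \sqrt{7}}{2} \approx 0.5 - 2401.7 i$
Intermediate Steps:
$M{\left(C \right)} = \frac{C + C^{2}}{2 C}$
$\sqrt{q{\left(-13 \right)} - 97} \left(-267\right) + M{\left(\sqrt{-11 + 4} \right)} = \sqrt{16 - 97} \left(-267\right) + \left(\frac{1}{2} + \frac{\sqrt{-11 + 4}}{2}\right) = \sqrt{-81} \left(-267\right) + \left(\frac{1}{2} + \frac{\sqrt{-7}}{2}\right) = 9 i \left(-267\right) + \left(\frac{1}{2} + \frac{i \sqrt{7}}{2}\right) = - 2403 i + \left(\frac{1}{2} + \frac{i \sqrt{7}}{2}\right) = \frac{1}{2} - 2403 i + \frac{i \sqrt{7}}{2}$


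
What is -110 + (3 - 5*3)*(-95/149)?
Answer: -15250/149 ≈ -102.35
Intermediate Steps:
-110 + (3 - 5*3)*(-95/149) = -110 + (3 - 15)*(-95*1/149) = -110 - 12*(-95/149) = -110 + 1140/149 = -15250/149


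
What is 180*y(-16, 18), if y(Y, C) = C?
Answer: 3240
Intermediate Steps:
180*y(-16, 18) = 180*18 = 3240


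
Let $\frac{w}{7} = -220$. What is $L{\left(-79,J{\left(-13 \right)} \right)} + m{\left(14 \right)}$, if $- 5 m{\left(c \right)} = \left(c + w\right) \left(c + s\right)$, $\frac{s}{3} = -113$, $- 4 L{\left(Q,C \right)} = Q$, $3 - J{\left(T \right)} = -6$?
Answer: $- \frac{396681}{4} \approx -99170.0$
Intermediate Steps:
$w = -1540$ ($w = 7 \left(-220\right) = -1540$)
$J{\left(T \right)} = 9$ ($J{\left(T \right)} = 3 - -6 = 3 + 6 = 9$)
$L{\left(Q,C \right)} = - \frac{Q}{4}$
$s = -339$ ($s = 3 \left(-113\right) = -339$)
$m{\left(c \right)} = - \frac{\left(-1540 + c\right) \left(-339 + c\right)}{5}$ ($m{\left(c \right)} = - \frac{\left(c - 1540\right) \left(c - 339\right)}{5} = - \frac{\left(-1540 + c\right) \left(-339 + c\right)}{5}$)
$L{\left(-79,J{\left(-13 \right)} \right)} + m{\left(14 \right)} = \left(- \frac{1}{4}\right) \left(-79\right) - \left(\frac{495754}{5} + \frac{196}{5}\right) = \frac{79}{4} - 99190 = - \frac{396681}{4}$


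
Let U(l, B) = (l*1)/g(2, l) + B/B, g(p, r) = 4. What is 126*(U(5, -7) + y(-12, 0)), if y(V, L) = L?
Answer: 567/2 ≈ 283.50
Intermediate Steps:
U(l, B) = 1 + l/4 (U(l, B) = (l*1)/4 + B/B = l*(¼) + 1 = l/4 + 1 = 1 + l/4)
126*(U(5, -7) + y(-12, 0)) = 126*((1 + (¼)*5) + 0) = 126*((1 + 5/4) + 0) = 126*(9/4 + 0) = 126*(9/4) = 567/2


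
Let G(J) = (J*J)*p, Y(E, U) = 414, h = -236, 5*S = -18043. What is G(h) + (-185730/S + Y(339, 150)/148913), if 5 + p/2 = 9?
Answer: 1197306999345364/2686837259 ≈ 4.4562e+5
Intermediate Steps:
p = 8 (p = -10 + 2*9 = -10 + 18 = 8)
S = -18043/5 (S = (⅕)*(-18043) = -18043/5 ≈ -3608.6)
G(J) = 8*J² (G(J) = (J*J)*8 = J²*8 = 8*J²)
G(h) + (-185730/S + Y(339, 150)/148913) = 8*(-236)² + (-185730/(-18043/5) + 414/148913) = 8*55696 + (-185730*(-5/18043) + 414*(1/148913)) = 445568 + (928650/18043 + 414/148913) = 445568 + 138295527252/2686837259 = 1197306999345364/2686837259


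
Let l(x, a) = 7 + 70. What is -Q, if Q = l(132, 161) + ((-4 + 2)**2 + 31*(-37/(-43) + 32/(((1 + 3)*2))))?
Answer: -9962/43 ≈ -231.67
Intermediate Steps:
l(x, a) = 77
Q = 9962/43 (Q = 77 + ((-4 + 2)**2 + 31*(-37/(-43) + 32/(((1 + 3)*2)))) = 77 + ((-2)**2 + 31*(-37*(-1/43) + 32/((4*2)))) = 77 + (4 + 31*(37/43 + 32/8)) = 77 + (4 + 31*(37/43 + 32*(1/8))) = 77 + (4 + 31*(37/43 + 4)) = 77 + (4 + 31*(209/43)) = 77 + (4 + 6479/43) = 77 + 6651/43 = 9962/43 ≈ 231.67)
-Q = -1*9962/43 = -9962/43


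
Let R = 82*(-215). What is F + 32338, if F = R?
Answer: 14708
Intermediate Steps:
R = -17630
F = -17630
F + 32338 = -17630 + 32338 = 14708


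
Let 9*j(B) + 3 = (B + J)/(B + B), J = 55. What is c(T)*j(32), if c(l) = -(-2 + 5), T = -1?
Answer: 35/64 ≈ 0.54688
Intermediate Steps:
j(B) = -⅓ + (55 + B)/(18*B) (j(B) = -⅓ + ((B + 55)/(B + B))/9 = -⅓ + ((55 + B)/((2*B)))/9 = -⅓ + ((55 + B)*(1/(2*B)))/9 = -⅓ + ((55 + B)/(2*B))/9 = -⅓ + (55 + B)/(18*B))
c(l) = -3 (c(l) = -1*3 = -3)
c(T)*j(32) = -5*(11 - 1*32)/(6*32) = -5*(11 - 32)/(6*32) = -5*(-21)/(6*32) = -3*(-35/192) = 35/64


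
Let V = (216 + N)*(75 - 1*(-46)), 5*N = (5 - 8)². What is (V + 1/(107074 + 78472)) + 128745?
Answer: 143889809729/927730 ≈ 1.5510e+5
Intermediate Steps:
N = 9/5 (N = (5 - 8)²/5 = (⅕)*(-3)² = (⅕)*9 = 9/5 ≈ 1.8000)
V = 131769/5 (V = (216 + 9/5)*(75 - 1*(-46)) = 1089*(75 + 46)/5 = (1089/5)*121 = 131769/5 ≈ 26354.)
(V + 1/(107074 + 78472)) + 128745 = (131769/5 + 1/(107074 + 78472)) + 128745 = (131769/5 + 1/185546) + 128745 = 24449210879/927730 + 128745 = 143889809729/927730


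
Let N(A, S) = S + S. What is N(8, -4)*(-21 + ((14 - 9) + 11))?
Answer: 40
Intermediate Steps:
N(A, S) = 2*S
N(8, -4)*(-21 + ((14 - 9) + 11)) = (2*(-4))*(-21 + ((14 - 9) + 11)) = -8*(-21 + (5 + 11)) = -8*(-21 + 16) = -8*(-5) = 40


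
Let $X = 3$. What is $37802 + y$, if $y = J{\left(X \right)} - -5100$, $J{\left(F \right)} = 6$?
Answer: $42908$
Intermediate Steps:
$y = 5106$ ($y = 6 - -5100 = 6 + 5100 = 5106$)
$37802 + y = 37802 + 5106 = 42908$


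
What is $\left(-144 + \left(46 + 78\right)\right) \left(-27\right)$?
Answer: $540$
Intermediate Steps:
$\left(-144 + \left(46 + 78\right)\right) \left(-27\right) = \left(-144 + 124\right) \left(-27\right) = \left(-20\right) \left(-27\right) = 540$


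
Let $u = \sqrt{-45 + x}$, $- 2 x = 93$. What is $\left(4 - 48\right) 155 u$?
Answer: $- 3410 i \sqrt{366} \approx - 65237.0 i$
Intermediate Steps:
$x = - \frac{93}{2}$ ($x = \left(- \frac{1}{2}\right) 93 = - \frac{93}{2} \approx -46.5$)
$u = \frac{i \sqrt{366}}{2}$ ($u = \sqrt{-45 - \frac{93}{2}} = \sqrt{- \frac{183}{2}} = \frac{i \sqrt{366}}{2} \approx 9.5656 i$)
$\left(4 - 48\right) 155 u = \left(4 - 48\right) 155 \frac{i \sqrt{366}}{2} = \left(-44\right) 155 \frac{i \sqrt{366}}{2} = - 6820 \frac{i \sqrt{366}}{2} = - 3410 i \sqrt{366}$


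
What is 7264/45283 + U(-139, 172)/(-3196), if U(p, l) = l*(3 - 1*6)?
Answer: 11645443/36181117 ≈ 0.32187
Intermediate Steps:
U(p, l) = -3*l (U(p, l) = l*(3 - 6) = l*(-3) = -3*l)
7264/45283 + U(-139, 172)/(-3196) = 7264/45283 - 3*172/(-3196) = 7264*(1/45283) - 516*(-1/3196) = 7264/45283 + 129/799 = 11645443/36181117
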